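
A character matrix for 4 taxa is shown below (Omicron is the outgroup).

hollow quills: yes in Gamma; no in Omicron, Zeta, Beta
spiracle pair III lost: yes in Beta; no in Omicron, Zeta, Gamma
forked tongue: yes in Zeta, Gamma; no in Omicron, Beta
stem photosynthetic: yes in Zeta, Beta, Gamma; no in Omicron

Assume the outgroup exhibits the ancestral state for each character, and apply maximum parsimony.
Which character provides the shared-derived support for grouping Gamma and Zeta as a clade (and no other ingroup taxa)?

forked tongue

The outgroup has state 'no' for every character, so 'yes' is the derived state throughout.
hollow quills (derived state 'yes') is unique to Gamma (autapomorphy; uninformative for grouping).
spiracle pair III lost: derived state 'yes' in Beta only — an autapomorphy, so it tells us nothing about relationships among taxa.
forked tongue: derived state 'yes' in Gamma and Zeta only — synapomorphy for {Gamma, Zeta}.
stem photosynthetic (derived state 'yes') is shared by all ingroup taxa — unites the whole ingroup.
Most parsimonious ingroup topology: ((Zeta,Gamma),Beta).
The clade {Gamma, Zeta} is supported by forked tongue: its derived state 'yes' occurs in exactly those taxa and in no other taxon (including the outgroup).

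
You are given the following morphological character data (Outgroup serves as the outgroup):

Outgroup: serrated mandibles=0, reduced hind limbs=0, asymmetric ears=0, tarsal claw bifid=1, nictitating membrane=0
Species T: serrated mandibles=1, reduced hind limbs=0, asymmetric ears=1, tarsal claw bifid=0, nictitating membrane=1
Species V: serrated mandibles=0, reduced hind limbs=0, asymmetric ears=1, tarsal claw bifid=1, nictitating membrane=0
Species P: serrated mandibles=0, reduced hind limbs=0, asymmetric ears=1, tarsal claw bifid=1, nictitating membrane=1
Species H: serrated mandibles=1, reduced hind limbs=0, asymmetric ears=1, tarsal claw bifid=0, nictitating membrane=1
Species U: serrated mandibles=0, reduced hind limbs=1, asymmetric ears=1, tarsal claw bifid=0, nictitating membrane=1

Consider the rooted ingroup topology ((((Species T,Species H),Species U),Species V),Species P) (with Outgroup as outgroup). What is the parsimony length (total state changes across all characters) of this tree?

Map each character onto ((((Species T,Species H),Species U),Species V),Species P) (rooted by Outgroup) and count the minimum state changes it requires (Fitch parsimony):
serrated mandibles: 1; reduced hind limbs: 1; asymmetric ears: 1; tarsal claw bifid: 1; nictitating membrane: 2.
Total tree length = 6.

6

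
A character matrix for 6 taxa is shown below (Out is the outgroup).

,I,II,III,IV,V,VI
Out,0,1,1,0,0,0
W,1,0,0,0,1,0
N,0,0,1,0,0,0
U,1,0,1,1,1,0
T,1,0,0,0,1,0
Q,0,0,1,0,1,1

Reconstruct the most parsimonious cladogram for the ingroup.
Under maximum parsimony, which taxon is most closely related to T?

W

Character polarity is set by the outgroup: the derived state is whichever differs from the outgroup's state, so for II, III the derived state is '0', and for the remaining characters it is '1'.
Only T, U, and W show the derived state '1' for I, supporting them as a clade.
All ingroup taxa share the derived state '0' for II; it defines the ingroup but does not resolve relationships within it.
Only T and W show the derived state '0' for III, supporting them as a clade.
IV (derived state '1') is unique to U (autapomorphy; uninformative for grouping).
Only Q, T, U, and W show the derived state '1' for V, supporting them as a clade.
VI (derived state '1') is unique to Q (autapomorphy; uninformative for grouping).
Most parsimonious ingroup topology: ((((W,T),U),Q),N).
T and W form a cherry on this tree, so they are sister taxa.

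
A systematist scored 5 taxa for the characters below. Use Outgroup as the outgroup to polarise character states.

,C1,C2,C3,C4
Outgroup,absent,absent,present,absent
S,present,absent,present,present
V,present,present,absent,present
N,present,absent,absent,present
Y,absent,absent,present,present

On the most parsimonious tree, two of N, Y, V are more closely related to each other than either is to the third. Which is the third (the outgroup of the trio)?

Character polarity is set by the outgroup: the derived state is whichever differs from the outgroup's state, so for C3 the derived state is 'absent', and for the remaining characters it is 'present'.
C1: derived state 'present' in N, S, and V only — synapomorphy for {N, S, V}.
C2 (derived state 'present') is unique to V (autapomorphy; uninformative for grouping).
Only N and V show the derived state 'absent' for C3, supporting them as a clade.
C4 (derived state 'present') is shared by all ingroup taxa — unites the whole ingroup.
Most parsimonious ingroup topology: ((S,(V,N)),Y).
N and V share a more recent common ancestor with each other than either does with Y, so Y is the least closely related of the three.

Y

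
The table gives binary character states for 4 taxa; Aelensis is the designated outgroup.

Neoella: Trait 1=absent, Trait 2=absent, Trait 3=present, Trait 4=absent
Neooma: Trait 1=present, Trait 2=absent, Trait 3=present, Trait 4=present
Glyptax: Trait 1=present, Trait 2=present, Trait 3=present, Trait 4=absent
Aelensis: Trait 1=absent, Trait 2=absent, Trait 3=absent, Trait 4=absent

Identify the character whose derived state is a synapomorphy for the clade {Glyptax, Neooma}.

Trait 1

The outgroup has state 'absent' for every character, so 'present' is the derived state throughout.
Trait 1 (derived state 'present') is shared by Glyptax and Neooma — a synapomorphy uniting that clade.
Trait 2 (derived state 'present') is unique to Glyptax (autapomorphy; uninformative for grouping).
All ingroup taxa share the derived state 'present' for Trait 3; it defines the ingroup but does not resolve relationships within it.
Trait 4: derived state 'present' in Neooma only — an autapomorphy, so it tells us nothing about relationships among taxa.
Most parsimonious ingroup topology: ((Neooma,Glyptax),Neoella).
The clade {Glyptax, Neooma} is supported by Trait 1: its derived state 'present' occurs in exactly those taxa and in no other taxon (including the outgroup).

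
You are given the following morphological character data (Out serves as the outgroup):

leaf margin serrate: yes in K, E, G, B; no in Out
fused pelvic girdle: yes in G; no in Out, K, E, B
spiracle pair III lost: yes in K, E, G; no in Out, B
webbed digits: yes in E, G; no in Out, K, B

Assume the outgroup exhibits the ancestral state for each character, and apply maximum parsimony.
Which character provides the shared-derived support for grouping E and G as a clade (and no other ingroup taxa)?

webbed digits

The outgroup has state 'no' for every character, so 'yes' is the derived state throughout.
All ingroup taxa share the derived state 'yes' for leaf margin serrate; it defines the ingroup but does not resolve relationships within it.
fused pelvic girdle (derived state 'yes') is unique to G (autapomorphy; uninformative for grouping).
Only E, G, and K show the derived state 'yes' for spiracle pair III lost, supporting them as a clade.
Only E and G show the derived state 'yes' for webbed digits, supporting them as a clade.
Most parsimonious ingroup topology: ((K,(E,G)),B).
The clade {E, G} is supported by webbed digits: its derived state 'yes' occurs in exactly those taxa and in no other taxon (including the outgroup).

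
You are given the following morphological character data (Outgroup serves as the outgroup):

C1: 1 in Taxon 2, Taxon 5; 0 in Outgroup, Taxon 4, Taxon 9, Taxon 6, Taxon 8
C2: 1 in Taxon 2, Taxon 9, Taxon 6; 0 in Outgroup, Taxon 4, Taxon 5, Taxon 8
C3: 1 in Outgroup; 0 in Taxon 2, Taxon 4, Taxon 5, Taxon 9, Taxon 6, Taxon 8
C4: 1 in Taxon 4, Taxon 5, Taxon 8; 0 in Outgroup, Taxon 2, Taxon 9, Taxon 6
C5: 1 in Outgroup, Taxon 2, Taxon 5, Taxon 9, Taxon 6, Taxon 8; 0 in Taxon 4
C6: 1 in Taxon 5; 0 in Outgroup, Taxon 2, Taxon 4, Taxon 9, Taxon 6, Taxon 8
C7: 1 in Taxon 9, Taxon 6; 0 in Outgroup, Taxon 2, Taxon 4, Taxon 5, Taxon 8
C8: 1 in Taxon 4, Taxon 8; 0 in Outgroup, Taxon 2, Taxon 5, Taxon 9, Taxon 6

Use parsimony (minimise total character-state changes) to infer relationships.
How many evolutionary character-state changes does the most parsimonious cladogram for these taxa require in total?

9

Character polarity is set by the outgroup: the derived state is whichever differs from the outgroup's state, so for C3, C5 the derived state is '0', and for the remaining characters it is '1'.
C1 groups Taxon 2 and Taxon 5, which is incompatible with the clades supported by the remaining characters; treating it as convergent (homoplasy) costs fewer steps than any alternative tree.
Only Taxon 2, Taxon 6, and Taxon 9 show the derived state '1' for C2, supporting them as a clade.
All ingroup taxa share the derived state '0' for C3; it defines the ingroup but does not resolve relationships within it.
C4 (derived state '1') is shared by Taxon 4, Taxon 5, and Taxon 8 — a synapomorphy uniting that clade.
C5: derived state '0' in Taxon 4 only — an autapomorphy, so it tells us nothing about relationships among taxa.
C6 (derived state '1') is unique to Taxon 5 (autapomorphy; uninformative for grouping).
Only Taxon 6 and Taxon 9 show the derived state '1' for C7, supporting them as a clade.
C8 (derived state '1') is shared by Taxon 4 and Taxon 8 — a synapomorphy uniting that clade.
Most parsimonious ingroup topology: ((Taxon 2,(Taxon 9,Taxon 6)),((Taxon 4,Taxon 8),Taxon 5)).
Changes per character on this tree: C1: 2; C2: 1; C3: 1; C4: 1; C5: 1; C6: 1; C7: 1; C8: 1.
Total = 9.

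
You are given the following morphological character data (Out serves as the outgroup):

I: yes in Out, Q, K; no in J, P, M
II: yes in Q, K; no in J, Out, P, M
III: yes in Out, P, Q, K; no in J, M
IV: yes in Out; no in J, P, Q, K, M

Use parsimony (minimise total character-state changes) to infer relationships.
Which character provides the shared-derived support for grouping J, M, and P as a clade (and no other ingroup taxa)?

I

Character polarity is set by the outgroup: the derived state is whichever differs from the outgroup's state, so for I, III, IV the derived state is 'no', and for the remaining characters it is 'yes'.
I: derived state 'no' in J, M, and P only — synapomorphy for {J, M, P}.
II: derived state 'yes' in K and Q only — synapomorphy for {K, Q}.
III (derived state 'no') is shared by J and M — a synapomorphy uniting that clade.
All ingroup taxa share the derived state 'no' for IV; it defines the ingroup but does not resolve relationships within it.
Most parsimonious ingroup topology: ((K,Q),(P,(J,M))).
The clade {J, M, P} is supported by I: its derived state 'no' occurs in exactly those taxa and in no other taxon (including the outgroup).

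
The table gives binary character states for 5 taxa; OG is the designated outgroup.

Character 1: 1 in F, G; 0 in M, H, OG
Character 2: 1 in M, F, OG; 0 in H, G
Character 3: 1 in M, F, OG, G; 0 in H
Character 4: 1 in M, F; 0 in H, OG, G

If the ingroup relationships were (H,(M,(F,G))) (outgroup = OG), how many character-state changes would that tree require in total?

6

Map each character onto (H,(M,(F,G))) (rooted by OG) and count the minimum state changes it requires (Fitch parsimony):
Character 1: 1; Character 2: 2; Character 3: 1; Character 4: 2.
Total tree length = 6.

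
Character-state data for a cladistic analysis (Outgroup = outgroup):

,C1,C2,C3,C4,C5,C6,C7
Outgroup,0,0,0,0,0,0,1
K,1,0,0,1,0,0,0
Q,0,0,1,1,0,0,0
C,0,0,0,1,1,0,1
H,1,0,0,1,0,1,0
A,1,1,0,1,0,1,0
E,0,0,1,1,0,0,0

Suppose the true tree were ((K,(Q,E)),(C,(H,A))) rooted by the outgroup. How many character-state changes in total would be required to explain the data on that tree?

Map each character onto ((K,(Q,E)),(C,(H,A))) (rooted by Outgroup) and count the minimum state changes it requires (Fitch parsimony):
C1: 2; C2: 1; C3: 1; C4: 1; C5: 1; C6: 1; C7: 2.
Total tree length = 9.

9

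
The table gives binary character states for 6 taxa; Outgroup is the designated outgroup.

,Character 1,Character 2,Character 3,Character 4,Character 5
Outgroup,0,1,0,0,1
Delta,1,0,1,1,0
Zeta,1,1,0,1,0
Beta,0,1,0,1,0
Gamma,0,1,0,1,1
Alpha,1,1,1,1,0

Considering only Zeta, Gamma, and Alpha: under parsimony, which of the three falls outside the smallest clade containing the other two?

Gamma

Character polarity is set by the outgroup: the derived state is whichever differs from the outgroup's state, so for Character 2, Character 5 the derived state is '0', and for the remaining characters it is '1'.
Only Alpha, Delta, and Zeta show the derived state '1' for Character 1, supporting them as a clade.
Character 2 (derived state '0') is unique to Delta (autapomorphy; uninformative for grouping).
Only Alpha and Delta show the derived state '1' for Character 3, supporting them as a clade.
All ingroup taxa share the derived state '1' for Character 4; it defines the ingroup but does not resolve relationships within it.
Character 5 (derived state '0') is shared by Alpha, Beta, Delta, and Zeta — a synapomorphy uniting that clade.
Most parsimonious ingroup topology: ((((Delta,Alpha),Zeta),Beta),Gamma).
Zeta and Alpha share a more recent common ancestor with each other than either does with Gamma, so Gamma is the least closely related of the three.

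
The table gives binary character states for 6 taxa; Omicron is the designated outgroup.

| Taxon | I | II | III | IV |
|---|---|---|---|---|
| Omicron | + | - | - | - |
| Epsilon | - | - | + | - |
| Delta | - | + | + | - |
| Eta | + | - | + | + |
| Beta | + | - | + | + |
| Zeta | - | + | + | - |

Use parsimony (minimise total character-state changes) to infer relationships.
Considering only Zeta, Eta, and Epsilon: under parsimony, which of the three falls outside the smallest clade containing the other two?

Eta

Character polarity is set by the outgroup: the derived state is whichever differs from the outgroup's state, so for I the derived state is '-', and for the remaining characters it is '+'.
I: derived state '-' in Delta, Epsilon, and Zeta only — synapomorphy for {Delta, Epsilon, Zeta}.
II (derived state '+') is shared by Delta and Zeta — a synapomorphy uniting that clade.
All ingroup taxa share the derived state '+' for III; it defines the ingroup but does not resolve relationships within it.
IV (derived state '+') is shared by Beta and Eta — a synapomorphy uniting that clade.
Most parsimonious ingroup topology: ((Epsilon,(Delta,Zeta)),(Eta,Beta)).
Epsilon and Zeta share a more recent common ancestor with each other than either does with Eta, so Eta is the least closely related of the three.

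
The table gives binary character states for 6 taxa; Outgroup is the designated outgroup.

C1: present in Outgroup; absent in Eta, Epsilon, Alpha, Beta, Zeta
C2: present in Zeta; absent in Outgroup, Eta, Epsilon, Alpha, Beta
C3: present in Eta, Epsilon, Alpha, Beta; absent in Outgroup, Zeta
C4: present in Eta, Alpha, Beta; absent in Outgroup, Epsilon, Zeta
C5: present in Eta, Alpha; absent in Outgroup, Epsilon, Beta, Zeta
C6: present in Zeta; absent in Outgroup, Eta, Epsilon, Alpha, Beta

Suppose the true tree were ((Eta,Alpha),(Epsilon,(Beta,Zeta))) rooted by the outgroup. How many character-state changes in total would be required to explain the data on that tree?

8

Map each character onto ((Eta,Alpha),(Epsilon,(Beta,Zeta))) (rooted by Outgroup) and count the minimum state changes it requires (Fitch parsimony):
C1: 1; C2: 1; C3: 2; C4: 2; C5: 1; C6: 1.
Total tree length = 8.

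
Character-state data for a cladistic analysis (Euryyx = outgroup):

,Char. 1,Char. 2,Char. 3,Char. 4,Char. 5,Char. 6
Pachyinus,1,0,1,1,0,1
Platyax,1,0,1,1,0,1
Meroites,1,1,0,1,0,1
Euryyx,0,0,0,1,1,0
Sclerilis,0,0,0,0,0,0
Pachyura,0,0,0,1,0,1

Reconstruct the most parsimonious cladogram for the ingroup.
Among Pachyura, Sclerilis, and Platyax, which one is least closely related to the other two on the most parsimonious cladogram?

Character polarity is set by the outgroup: the derived state is whichever differs from the outgroup's state, so for Char. 4, Char. 5 the derived state is '0', and for the remaining characters it is '1'.
Char. 1 (derived state '1') is shared by Meroites, Pachyinus, and Platyax — a synapomorphy uniting that clade.
Char. 2: derived state '1' in Meroites only — an autapomorphy, so it tells us nothing about relationships among taxa.
Only Pachyinus and Platyax show the derived state '1' for Char. 3, supporting them as a clade.
Char. 4: derived state '0' in Sclerilis only — an autapomorphy, so it tells us nothing about relationships among taxa.
Char. 5 (derived state '0') is shared by all ingroup taxa — unites the whole ingroup.
Char. 6 (derived state '1') is shared by Meroites, Pachyinus, Pachyura, and Platyax — a synapomorphy uniting that clade.
Most parsimonious ingroup topology: ((Pachyura,((Platyax,Pachyinus),Meroites)),Sclerilis).
Pachyura and Platyax share a more recent common ancestor with each other than either does with Sclerilis, so Sclerilis is the least closely related of the three.

Sclerilis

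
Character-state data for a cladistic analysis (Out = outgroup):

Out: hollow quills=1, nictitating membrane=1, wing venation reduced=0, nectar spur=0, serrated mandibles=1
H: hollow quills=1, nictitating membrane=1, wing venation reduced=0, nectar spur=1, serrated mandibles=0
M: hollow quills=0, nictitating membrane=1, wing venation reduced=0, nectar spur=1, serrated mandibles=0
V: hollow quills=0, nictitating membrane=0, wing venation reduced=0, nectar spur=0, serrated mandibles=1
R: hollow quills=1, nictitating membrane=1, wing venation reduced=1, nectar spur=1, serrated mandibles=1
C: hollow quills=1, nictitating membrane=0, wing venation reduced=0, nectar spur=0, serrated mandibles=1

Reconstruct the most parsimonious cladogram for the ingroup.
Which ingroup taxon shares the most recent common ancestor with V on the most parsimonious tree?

C

Character polarity is set by the outgroup: the derived state is whichever differs from the outgroup's state, so for hollow quills, nictitating membrane, serrated mandibles the derived state is '0', and for the remaining characters it is '1'.
hollow quills (state '0') occurs in M and V but conflicts with the nesting implied by the other characters — most parsimoniously interpreted as homoplasy.
Only C and V show the derived state '0' for nictitating membrane, supporting them as a clade.
wing venation reduced: derived state '1' in R only — an autapomorphy, so it tells us nothing about relationships among taxa.
nectar spur: derived state '1' in H, M, and R only — synapomorphy for {H, M, R}.
serrated mandibles (derived state '0') is shared by H and M — a synapomorphy uniting that clade.
Most parsimonious ingroup topology: (((H,M),R),(V,C)).
V and C form a cherry on this tree, so they are sister taxa.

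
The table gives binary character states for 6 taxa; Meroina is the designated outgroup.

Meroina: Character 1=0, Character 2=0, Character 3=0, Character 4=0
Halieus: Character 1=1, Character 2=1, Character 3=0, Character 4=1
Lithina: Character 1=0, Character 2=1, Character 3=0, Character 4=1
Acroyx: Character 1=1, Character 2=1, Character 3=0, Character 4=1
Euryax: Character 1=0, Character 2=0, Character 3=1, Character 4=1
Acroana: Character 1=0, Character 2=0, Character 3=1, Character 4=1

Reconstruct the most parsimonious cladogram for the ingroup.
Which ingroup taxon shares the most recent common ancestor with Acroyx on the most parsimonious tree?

The outgroup has state '0' for every character, so '1' is the derived state throughout.
Only Acroyx and Halieus show the derived state '1' for Character 1, supporting them as a clade.
Character 2: derived state '1' in Acroyx, Halieus, and Lithina only — synapomorphy for {Acroyx, Halieus, Lithina}.
Only Acroana and Euryax show the derived state '1' for Character 3, supporting them as a clade.
All ingroup taxa share the derived state '1' for Character 4; it defines the ingroup but does not resolve relationships within it.
Most parsimonious ingroup topology: (((Halieus,Acroyx),Lithina),(Euryax,Acroana)).
Acroyx and Halieus form a cherry on this tree, so they are sister taxa.

Halieus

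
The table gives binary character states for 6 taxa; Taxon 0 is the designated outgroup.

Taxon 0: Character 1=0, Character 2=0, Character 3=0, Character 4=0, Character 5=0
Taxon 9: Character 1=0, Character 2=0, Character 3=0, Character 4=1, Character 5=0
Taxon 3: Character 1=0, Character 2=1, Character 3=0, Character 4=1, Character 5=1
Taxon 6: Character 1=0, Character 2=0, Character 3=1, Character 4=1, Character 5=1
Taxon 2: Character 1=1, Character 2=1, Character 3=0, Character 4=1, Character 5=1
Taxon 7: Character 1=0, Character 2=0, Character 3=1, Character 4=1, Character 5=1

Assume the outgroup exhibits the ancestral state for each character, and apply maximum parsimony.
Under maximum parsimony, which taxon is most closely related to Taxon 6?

Taxon 7

The outgroup has state '0' for every character, so '1' is the derived state throughout.
Character 1 (derived state '1') is unique to Taxon 2 (autapomorphy; uninformative for grouping).
Character 2 (derived state '1') is shared by Taxon 2 and Taxon 3 — a synapomorphy uniting that clade.
Only Taxon 6 and Taxon 7 show the derived state '1' for Character 3, supporting them as a clade.
Character 4 (derived state '1') is shared by all ingroup taxa — unites the whole ingroup.
Character 5 (derived state '1') is shared by Taxon 2, Taxon 3, Taxon 6, and Taxon 7 — a synapomorphy uniting that clade.
Most parsimonious ingroup topology: (Taxon 9,((Taxon 3,Taxon 2),(Taxon 6,Taxon 7))).
Taxon 6 and Taxon 7 form a cherry on this tree, so they are sister taxa.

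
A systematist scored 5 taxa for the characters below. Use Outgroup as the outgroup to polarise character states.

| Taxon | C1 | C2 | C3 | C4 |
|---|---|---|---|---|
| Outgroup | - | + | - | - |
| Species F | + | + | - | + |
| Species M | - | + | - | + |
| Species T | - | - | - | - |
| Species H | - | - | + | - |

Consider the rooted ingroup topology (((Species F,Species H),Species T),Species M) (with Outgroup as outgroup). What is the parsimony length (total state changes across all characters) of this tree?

Map each character onto (((Species F,Species H),Species T),Species M) (rooted by Outgroup) and count the minimum state changes it requires (Fitch parsimony):
C1: 1; C2: 2; C3: 1; C4: 2.
Total tree length = 6.

6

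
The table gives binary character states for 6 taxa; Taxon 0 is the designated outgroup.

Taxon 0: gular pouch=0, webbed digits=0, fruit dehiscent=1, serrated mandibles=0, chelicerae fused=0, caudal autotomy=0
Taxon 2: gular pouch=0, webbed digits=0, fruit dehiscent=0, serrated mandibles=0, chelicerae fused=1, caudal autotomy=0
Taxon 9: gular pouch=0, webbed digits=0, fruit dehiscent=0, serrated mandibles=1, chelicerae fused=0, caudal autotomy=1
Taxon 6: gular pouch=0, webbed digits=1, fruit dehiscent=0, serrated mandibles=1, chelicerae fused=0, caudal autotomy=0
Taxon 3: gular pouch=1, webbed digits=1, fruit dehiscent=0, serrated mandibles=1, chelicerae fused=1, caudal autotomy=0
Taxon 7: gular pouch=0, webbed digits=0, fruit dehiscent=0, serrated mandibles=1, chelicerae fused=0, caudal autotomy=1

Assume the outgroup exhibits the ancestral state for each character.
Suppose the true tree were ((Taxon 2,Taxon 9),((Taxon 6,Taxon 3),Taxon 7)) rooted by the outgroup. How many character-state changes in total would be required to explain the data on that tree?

Map each character onto ((Taxon 2,Taxon 9),((Taxon 6,Taxon 3),Taxon 7)) (rooted by Taxon 0) and count the minimum state changes it requires (Fitch parsimony):
gular pouch: 1; webbed digits: 1; fruit dehiscent: 1; serrated mandibles: 2; chelicerae fused: 2; caudal autotomy: 2.
Total tree length = 9.

9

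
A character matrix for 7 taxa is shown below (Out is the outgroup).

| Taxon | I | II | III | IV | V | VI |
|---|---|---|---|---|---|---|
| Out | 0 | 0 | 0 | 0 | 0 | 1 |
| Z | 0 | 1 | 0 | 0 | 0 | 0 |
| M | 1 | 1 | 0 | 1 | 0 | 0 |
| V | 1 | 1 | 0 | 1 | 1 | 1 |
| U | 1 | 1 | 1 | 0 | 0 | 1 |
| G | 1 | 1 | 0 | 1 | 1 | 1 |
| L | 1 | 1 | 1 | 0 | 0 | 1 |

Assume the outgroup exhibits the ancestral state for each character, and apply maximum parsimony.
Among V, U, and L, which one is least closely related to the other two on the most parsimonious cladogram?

V

Character polarity is set by the outgroup: the derived state is whichever differs from the outgroup's state, so for VI the derived state is '0', and for the remaining characters it is '1'.
I (derived state '1') is shared by G, L, M, U, and V — a synapomorphy uniting that clade.
II (derived state '1') is shared by all ingroup taxa — unites the whole ingroup.
Only L and U show the derived state '1' for III, supporting them as a clade.
IV: derived state '1' in G, M, and V only — synapomorphy for {G, M, V}.
V: derived state '1' in G and V only — synapomorphy for {G, V}.
VI groups M and Z, which is incompatible with the clades supported by the remaining characters; treating it as convergent (homoplasy) costs fewer steps than any alternative tree.
Most parsimonious ingroup topology: (Z,((M,(V,G)),(U,L))).
U and L share a more recent common ancestor with each other than either does with V, so V is the least closely related of the three.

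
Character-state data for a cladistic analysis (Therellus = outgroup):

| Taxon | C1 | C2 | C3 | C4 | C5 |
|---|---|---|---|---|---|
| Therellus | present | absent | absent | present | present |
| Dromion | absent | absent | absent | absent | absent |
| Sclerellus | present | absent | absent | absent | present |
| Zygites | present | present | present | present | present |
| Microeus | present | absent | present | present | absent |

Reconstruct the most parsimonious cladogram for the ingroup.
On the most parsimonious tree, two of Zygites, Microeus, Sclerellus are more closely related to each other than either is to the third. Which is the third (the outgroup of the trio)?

Character polarity is set by the outgroup: the derived state is whichever differs from the outgroup's state, so for C1, C4, C5 the derived state is 'absent', and for the remaining characters it is 'present'.
C1 (derived state 'absent') is unique to Dromion (autapomorphy; uninformative for grouping).
C2 (derived state 'present') is unique to Zygites (autapomorphy; uninformative for grouping).
Only Microeus and Zygites show the derived state 'present' for C3, supporting them as a clade.
C4 (derived state 'absent') is shared by Dromion and Sclerellus — a synapomorphy uniting that clade.
C5 (state 'absent') occurs in Dromion and Microeus but conflicts with the nesting implied by the other characters — most parsimoniously interpreted as homoplasy.
Most parsimonious ingroup topology: ((Dromion,Sclerellus),(Zygites,Microeus)).
Zygites and Microeus share a more recent common ancestor with each other than either does with Sclerellus, so Sclerellus is the least closely related of the three.

Sclerellus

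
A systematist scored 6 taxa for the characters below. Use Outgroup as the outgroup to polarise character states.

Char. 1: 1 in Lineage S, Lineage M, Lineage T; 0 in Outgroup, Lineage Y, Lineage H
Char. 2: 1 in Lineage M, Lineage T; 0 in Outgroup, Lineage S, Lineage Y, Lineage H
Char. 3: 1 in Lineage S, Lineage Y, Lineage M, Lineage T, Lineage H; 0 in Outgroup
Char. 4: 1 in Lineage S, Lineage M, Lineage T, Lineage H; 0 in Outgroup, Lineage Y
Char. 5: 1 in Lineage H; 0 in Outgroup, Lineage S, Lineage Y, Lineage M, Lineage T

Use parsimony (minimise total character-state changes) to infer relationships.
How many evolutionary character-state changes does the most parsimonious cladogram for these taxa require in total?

The outgroup has state '0' for every character, so '1' is the derived state throughout.
Char. 1 (derived state '1') is shared by Lineage M, Lineage S, and Lineage T — a synapomorphy uniting that clade.
Only Lineage M and Lineage T show the derived state '1' for Char. 2, supporting them as a clade.
All ingroup taxa share the derived state '1' for Char. 3; it defines the ingroup but does not resolve relationships within it.
Char. 4 (derived state '1') is shared by Lineage H, Lineage M, Lineage S, and Lineage T — a synapomorphy uniting that clade.
Char. 5 (derived state '1') is unique to Lineage H (autapomorphy; uninformative for grouping).
Most parsimonious ingroup topology: (((Lineage S,(Lineage M,Lineage T)),Lineage H),Lineage Y).
Changes per character on this tree: Char. 1: 1; Char. 2: 1; Char. 3: 1; Char. 4: 1; Char. 5: 1.
Total = 5.

5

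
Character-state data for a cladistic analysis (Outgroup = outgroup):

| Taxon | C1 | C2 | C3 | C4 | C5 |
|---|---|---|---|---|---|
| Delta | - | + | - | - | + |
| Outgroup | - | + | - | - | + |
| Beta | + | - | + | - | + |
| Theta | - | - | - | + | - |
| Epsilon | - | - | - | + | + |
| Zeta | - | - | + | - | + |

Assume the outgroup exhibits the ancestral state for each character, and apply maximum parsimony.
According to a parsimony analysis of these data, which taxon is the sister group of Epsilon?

Character polarity is set by the outgroup: the derived state is whichever differs from the outgroup's state, so for C2, C5 the derived state is '-', and for the remaining characters it is '+'.
C1 (derived state '+') is unique to Beta (autapomorphy; uninformative for grouping).
C2: derived state '-' in Beta, Epsilon, Theta, and Zeta only — synapomorphy for {Beta, Epsilon, Theta, Zeta}.
C3 (derived state '+') is shared by Beta and Zeta — a synapomorphy uniting that clade.
Only Epsilon and Theta show the derived state '+' for C4, supporting them as a clade.
C5: derived state '-' in Theta only — an autapomorphy, so it tells us nothing about relationships among taxa.
Most parsimonious ingroup topology: (((Epsilon,Theta),(Zeta,Beta)),Delta).
Epsilon and Theta form a cherry on this tree, so they are sister taxa.

Theta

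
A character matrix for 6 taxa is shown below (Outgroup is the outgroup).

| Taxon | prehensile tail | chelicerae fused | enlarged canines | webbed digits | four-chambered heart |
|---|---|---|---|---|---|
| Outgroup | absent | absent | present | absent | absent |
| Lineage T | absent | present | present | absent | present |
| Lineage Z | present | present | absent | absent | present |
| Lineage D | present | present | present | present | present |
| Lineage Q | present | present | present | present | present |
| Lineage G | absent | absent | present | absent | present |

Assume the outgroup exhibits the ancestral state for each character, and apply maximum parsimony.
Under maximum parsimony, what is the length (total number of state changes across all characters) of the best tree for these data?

5

Character polarity is set by the outgroup: the derived state is whichever differs from the outgroup's state, so for enlarged canines the derived state is 'absent', and for the remaining characters it is 'present'.
prehensile tail: derived state 'present' in Lineage D, Lineage Q, and Lineage Z only — synapomorphy for {Lineage D, Lineage Q, Lineage Z}.
Only Lineage D, Lineage Q, Lineage T, and Lineage Z show the derived state 'present' for chelicerae fused, supporting them as a clade.
enlarged canines: derived state 'absent' in Lineage Z only — an autapomorphy, so it tells us nothing about relationships among taxa.
webbed digits: derived state 'present' in Lineage D and Lineage Q only — synapomorphy for {Lineage D, Lineage Q}.
All ingroup taxa share the derived state 'present' for four-chambered heart; it defines the ingroup but does not resolve relationships within it.
Most parsimonious ingroup topology: ((Lineage T,(Lineage Z,(Lineage D,Lineage Q))),Lineage G).
Changes per character on this tree: prehensile tail: 1; chelicerae fused: 1; enlarged canines: 1; webbed digits: 1; four-chambered heart: 1.
Total = 5.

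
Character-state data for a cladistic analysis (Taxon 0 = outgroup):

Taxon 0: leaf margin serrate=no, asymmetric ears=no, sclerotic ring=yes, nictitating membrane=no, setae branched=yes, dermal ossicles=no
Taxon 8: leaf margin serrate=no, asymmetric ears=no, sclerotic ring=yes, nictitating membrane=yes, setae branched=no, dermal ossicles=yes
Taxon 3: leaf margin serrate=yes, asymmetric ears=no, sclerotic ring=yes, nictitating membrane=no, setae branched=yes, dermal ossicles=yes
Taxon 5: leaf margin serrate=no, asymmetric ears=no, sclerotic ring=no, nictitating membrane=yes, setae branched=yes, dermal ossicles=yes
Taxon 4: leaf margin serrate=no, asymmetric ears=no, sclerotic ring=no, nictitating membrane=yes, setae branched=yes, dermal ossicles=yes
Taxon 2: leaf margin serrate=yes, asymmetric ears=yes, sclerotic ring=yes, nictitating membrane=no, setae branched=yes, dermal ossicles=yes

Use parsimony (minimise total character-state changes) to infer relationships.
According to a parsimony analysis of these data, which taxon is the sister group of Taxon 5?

Character polarity is set by the outgroup: the derived state is whichever differs from the outgroup's state, so for sclerotic ring, setae branched the derived state is 'no', and for the remaining characters it is 'yes'.
leaf margin serrate: derived state 'yes' in Taxon 2 and Taxon 3 only — synapomorphy for {Taxon 2, Taxon 3}.
asymmetric ears: derived state 'yes' in Taxon 2 only — an autapomorphy, so it tells us nothing about relationships among taxa.
Only Taxon 4 and Taxon 5 show the derived state 'no' for sclerotic ring, supporting them as a clade.
Only Taxon 4, Taxon 5, and Taxon 8 show the derived state 'yes' for nictitating membrane, supporting them as a clade.
setae branched (derived state 'no') is unique to Taxon 8 (autapomorphy; uninformative for grouping).
dermal ossicles (derived state 'yes') is shared by all ingroup taxa — unites the whole ingroup.
Most parsimonious ingroup topology: ((Taxon 8,(Taxon 5,Taxon 4)),(Taxon 3,Taxon 2)).
Taxon 5 and Taxon 4 form a cherry on this tree, so they are sister taxa.

Taxon 4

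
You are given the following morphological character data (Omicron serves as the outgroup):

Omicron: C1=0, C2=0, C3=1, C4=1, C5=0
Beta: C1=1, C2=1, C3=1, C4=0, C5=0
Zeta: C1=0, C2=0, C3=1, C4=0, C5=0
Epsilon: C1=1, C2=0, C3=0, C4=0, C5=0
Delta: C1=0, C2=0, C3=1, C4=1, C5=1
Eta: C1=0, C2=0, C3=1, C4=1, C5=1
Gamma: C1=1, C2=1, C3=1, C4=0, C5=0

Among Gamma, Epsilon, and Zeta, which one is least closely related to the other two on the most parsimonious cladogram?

Character polarity is set by the outgroup: the derived state is whichever differs from the outgroup's state, so for C3, C4 the derived state is '0', and for the remaining characters it is '1'.
Only Beta, Epsilon, and Gamma show the derived state '1' for C1, supporting them as a clade.
C2: derived state '1' in Beta and Gamma only — synapomorphy for {Beta, Gamma}.
C3: derived state '0' in Epsilon only — an autapomorphy, so it tells us nothing about relationships among taxa.
Only Beta, Epsilon, Gamma, and Zeta show the derived state '0' for C4, supporting them as a clade.
C5 (derived state '1') is shared by Delta and Eta — a synapomorphy uniting that clade.
Most parsimonious ingroup topology: ((((Beta,Gamma),Epsilon),Zeta),(Delta,Eta)).
Epsilon and Gamma share a more recent common ancestor with each other than either does with Zeta, so Zeta is the least closely related of the three.

Zeta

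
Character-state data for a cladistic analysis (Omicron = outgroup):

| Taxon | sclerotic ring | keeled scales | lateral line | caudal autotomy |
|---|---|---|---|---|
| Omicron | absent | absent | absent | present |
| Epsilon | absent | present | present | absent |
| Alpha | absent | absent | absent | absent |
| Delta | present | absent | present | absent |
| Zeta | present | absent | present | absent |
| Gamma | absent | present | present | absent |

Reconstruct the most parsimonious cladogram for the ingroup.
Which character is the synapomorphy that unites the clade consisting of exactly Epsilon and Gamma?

keeled scales

Character polarity is set by the outgroup: the derived state is whichever differs from the outgroup's state, so for caudal autotomy the derived state is 'absent', and for the remaining characters it is 'present'.
Only Delta and Zeta show the derived state 'present' for sclerotic ring, supporting them as a clade.
Only Epsilon and Gamma show the derived state 'present' for keeled scales, supporting them as a clade.
lateral line (derived state 'present') is shared by Delta, Epsilon, Gamma, and Zeta — a synapomorphy uniting that clade.
All ingroup taxa share the derived state 'absent' for caudal autotomy; it defines the ingroup but does not resolve relationships within it.
Most parsimonious ingroup topology: (((Epsilon,Gamma),(Delta,Zeta)),Alpha).
The clade {Epsilon, Gamma} is supported by keeled scales: its derived state 'present' occurs in exactly those taxa and in no other taxon (including the outgroup).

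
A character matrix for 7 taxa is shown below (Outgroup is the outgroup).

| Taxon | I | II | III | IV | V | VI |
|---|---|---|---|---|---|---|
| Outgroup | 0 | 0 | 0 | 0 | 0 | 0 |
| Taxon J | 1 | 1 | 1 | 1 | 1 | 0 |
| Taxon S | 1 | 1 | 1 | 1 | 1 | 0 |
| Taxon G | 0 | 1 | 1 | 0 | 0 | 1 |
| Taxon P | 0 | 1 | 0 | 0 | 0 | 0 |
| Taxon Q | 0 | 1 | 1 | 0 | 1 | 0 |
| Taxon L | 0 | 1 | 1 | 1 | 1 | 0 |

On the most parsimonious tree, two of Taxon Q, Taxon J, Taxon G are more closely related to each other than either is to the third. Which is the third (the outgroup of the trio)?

Taxon G

The outgroup has state '0' for every character, so '1' is the derived state throughout.
I (derived state '1') is shared by Taxon J and Taxon S — a synapomorphy uniting that clade.
All ingroup taxa share the derived state '1' for II; it defines the ingroup but does not resolve relationships within it.
III: derived state '1' in Taxon G, Taxon J, Taxon L, Taxon Q, and Taxon S only — synapomorphy for {Taxon G, Taxon J, Taxon L, Taxon Q, Taxon S}.
IV: derived state '1' in Taxon J, Taxon L, and Taxon S only — synapomorphy for {Taxon J, Taxon L, Taxon S}.
V (derived state '1') is shared by Taxon J, Taxon L, Taxon Q, and Taxon S — a synapomorphy uniting that clade.
VI: derived state '1' in Taxon G only — an autapomorphy, so it tells us nothing about relationships among taxa.
Most parsimonious ingroup topology: (((((Taxon J,Taxon S),Taxon L),Taxon Q),Taxon G),Taxon P).
Taxon Q and Taxon J share a more recent common ancestor with each other than either does with Taxon G, so Taxon G is the least closely related of the three.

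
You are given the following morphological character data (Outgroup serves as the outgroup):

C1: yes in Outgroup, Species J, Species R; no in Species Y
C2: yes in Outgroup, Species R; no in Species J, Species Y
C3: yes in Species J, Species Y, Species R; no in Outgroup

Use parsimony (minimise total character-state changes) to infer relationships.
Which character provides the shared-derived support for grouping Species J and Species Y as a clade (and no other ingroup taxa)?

Character polarity is set by the outgroup: the derived state is whichever differs from the outgroup's state, so for C1, C2 the derived state is 'no', and for the remaining characters it is 'yes'.
C1: derived state 'no' in Species Y only — an autapomorphy, so it tells us nothing about relationships among taxa.
Only Species J and Species Y show the derived state 'no' for C2, supporting them as a clade.
C3 (derived state 'yes') is shared by all ingroup taxa — unites the whole ingroup.
Most parsimonious ingroup topology: ((Species J,Species Y),Species R).
The clade {Species J, Species Y} is supported by C2: its derived state 'no' occurs in exactly those taxa and in no other taxon (including the outgroup).

C2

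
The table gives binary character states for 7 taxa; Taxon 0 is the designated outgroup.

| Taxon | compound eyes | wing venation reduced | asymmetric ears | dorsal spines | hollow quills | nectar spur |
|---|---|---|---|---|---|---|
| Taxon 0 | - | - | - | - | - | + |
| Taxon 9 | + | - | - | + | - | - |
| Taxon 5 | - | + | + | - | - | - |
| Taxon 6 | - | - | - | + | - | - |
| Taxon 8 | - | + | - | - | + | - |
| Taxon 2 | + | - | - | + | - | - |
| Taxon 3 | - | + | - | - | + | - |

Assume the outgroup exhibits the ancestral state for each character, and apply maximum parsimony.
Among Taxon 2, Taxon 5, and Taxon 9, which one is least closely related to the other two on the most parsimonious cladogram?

Character polarity is set by the outgroup: the derived state is whichever differs from the outgroup's state, so for nectar spur the derived state is '-', and for the remaining characters it is '+'.
compound eyes: derived state '+' in Taxon 2 and Taxon 9 only — synapomorphy for {Taxon 2, Taxon 9}.
wing venation reduced (derived state '+') is shared by Taxon 3, Taxon 5, and Taxon 8 — a synapomorphy uniting that clade.
asymmetric ears: derived state '+' in Taxon 5 only — an autapomorphy, so it tells us nothing about relationships among taxa.
dorsal spines (derived state '+') is shared by Taxon 2, Taxon 6, and Taxon 9 — a synapomorphy uniting that clade.
hollow quills (derived state '+') is shared by Taxon 3 and Taxon 8 — a synapomorphy uniting that clade.
All ingroup taxa share the derived state '-' for nectar spur; it defines the ingroup but does not resolve relationships within it.
Most parsimonious ingroup topology: (((Taxon 9,Taxon 2),Taxon 6),(Taxon 5,(Taxon 8,Taxon 3))).
Taxon 2 and Taxon 9 share a more recent common ancestor with each other than either does with Taxon 5, so Taxon 5 is the least closely related of the three.

Taxon 5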